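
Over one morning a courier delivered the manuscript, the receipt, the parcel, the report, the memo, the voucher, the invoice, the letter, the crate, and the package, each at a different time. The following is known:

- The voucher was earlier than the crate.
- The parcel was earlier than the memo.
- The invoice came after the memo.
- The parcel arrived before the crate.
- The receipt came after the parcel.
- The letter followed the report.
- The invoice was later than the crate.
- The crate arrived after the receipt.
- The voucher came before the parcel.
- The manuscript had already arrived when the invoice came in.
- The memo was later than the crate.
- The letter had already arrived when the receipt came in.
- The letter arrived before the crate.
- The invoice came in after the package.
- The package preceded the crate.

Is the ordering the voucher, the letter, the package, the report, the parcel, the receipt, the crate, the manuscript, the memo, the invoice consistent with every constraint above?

no

The constraints require the report before the letter, but in the proposed sequence the letter appears ahead of the report. That one violation is enough.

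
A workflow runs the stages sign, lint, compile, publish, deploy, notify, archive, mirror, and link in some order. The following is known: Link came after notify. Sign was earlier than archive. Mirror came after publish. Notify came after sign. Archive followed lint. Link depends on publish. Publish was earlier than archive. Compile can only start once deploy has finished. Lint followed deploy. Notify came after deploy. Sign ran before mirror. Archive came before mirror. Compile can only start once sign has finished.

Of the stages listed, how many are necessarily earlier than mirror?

5

Directly stated before mirror: archive, publish, and sign.
Deploy reaches mirror via deploy → lint → archive → mirror.
Lint reaches mirror via lint → archive → mirror.
That's archive, deploy, lint, publish, and sign — 5 in all.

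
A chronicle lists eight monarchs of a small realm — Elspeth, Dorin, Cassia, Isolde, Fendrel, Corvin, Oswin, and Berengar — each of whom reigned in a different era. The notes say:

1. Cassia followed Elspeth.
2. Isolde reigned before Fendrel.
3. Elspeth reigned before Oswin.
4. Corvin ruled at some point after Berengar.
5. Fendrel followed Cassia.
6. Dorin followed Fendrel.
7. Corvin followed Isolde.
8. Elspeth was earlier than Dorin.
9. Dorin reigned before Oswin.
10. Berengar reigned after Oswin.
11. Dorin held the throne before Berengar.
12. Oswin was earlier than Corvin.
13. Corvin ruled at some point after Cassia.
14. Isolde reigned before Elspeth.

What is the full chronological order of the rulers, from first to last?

The constraints fix every adjacent pair, so only one ordering works:
Isolde → Elspeth → Cassia → Fendrel → Dorin → Oswin → Berengar → Corvin.

Isolde, Elspeth, Cassia, Fendrel, Dorin, Oswin, Berengar, Corvin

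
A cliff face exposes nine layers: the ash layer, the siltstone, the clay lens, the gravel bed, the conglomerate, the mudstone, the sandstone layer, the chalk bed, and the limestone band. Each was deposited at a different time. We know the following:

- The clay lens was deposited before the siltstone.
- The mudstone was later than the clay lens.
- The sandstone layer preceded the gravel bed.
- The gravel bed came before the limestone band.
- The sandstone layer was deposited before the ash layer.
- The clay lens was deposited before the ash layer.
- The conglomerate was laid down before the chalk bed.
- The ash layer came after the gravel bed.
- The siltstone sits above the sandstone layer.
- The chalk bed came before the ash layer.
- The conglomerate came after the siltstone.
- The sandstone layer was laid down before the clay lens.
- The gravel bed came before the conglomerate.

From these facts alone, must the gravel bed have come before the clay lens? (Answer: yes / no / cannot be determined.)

No chain of stated constraints runs from the gravel bed to the clay lens, and none runs from the clay lens to the gravel bed either.
So the relative order of the gravel bed and the clay lens is not fixed by the given facts.

cannot be determined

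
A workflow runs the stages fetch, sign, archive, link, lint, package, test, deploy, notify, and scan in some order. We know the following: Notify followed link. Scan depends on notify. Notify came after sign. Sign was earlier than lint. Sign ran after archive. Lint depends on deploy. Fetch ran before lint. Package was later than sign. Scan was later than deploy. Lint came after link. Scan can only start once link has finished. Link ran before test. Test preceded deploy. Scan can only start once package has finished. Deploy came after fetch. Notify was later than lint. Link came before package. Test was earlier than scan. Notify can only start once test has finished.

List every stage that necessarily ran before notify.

archive, deploy, fetch, link, lint, sign, test

Directly stated before notify: link, lint, sign, and test.
Archive reaches notify via archive → sign → notify.
Deploy reaches notify via deploy → lint → notify.
Fetch reaches notify via fetch → lint → notify.
No chain forces package (or any of the others) ahead of notify.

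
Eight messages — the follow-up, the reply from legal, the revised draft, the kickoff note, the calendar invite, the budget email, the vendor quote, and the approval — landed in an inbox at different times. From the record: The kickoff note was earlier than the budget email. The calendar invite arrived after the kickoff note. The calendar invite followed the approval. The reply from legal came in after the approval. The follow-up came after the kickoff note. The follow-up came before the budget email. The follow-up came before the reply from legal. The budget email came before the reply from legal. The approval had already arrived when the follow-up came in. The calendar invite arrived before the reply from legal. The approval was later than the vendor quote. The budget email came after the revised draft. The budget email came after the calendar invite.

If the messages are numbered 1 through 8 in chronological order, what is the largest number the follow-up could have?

The follow-up must come before the budget email and the reply from legal — 2 messages forced after it.
Everything else can be placed before the follow-up in some valid order, so the follow-up can sit as late as position 8 − 2 = 6.

6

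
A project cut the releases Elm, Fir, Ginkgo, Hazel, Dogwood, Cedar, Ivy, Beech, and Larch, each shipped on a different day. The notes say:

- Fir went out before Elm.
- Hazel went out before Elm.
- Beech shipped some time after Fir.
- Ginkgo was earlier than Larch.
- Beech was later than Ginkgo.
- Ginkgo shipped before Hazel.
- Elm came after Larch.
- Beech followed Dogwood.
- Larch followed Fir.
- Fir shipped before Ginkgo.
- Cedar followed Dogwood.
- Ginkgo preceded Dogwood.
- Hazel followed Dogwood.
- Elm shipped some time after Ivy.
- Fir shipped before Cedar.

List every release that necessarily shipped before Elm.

Dogwood, Fir, Ginkgo, Hazel, Ivy, Larch

Directly stated before Elm: Fir, Hazel, Ivy, and Larch.
Dogwood reaches Elm via Dogwood → Hazel → Elm.
Ginkgo reaches Elm via Ginkgo → Hazel → Elm.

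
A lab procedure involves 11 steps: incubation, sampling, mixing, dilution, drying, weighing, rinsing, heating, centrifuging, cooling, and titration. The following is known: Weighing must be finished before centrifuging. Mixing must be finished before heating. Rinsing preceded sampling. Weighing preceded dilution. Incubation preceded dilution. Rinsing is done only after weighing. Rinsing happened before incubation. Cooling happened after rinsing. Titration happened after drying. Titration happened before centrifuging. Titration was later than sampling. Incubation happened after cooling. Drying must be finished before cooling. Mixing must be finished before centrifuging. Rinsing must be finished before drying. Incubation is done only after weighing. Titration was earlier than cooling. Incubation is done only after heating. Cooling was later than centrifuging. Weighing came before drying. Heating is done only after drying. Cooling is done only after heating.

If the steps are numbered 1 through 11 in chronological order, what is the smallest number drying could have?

3

Rinsing and weighing must both come before drying — 2 forced predecessors.
Nothing else is forced ahead of drying, so its earliest slot is position 2 + 1 = 3.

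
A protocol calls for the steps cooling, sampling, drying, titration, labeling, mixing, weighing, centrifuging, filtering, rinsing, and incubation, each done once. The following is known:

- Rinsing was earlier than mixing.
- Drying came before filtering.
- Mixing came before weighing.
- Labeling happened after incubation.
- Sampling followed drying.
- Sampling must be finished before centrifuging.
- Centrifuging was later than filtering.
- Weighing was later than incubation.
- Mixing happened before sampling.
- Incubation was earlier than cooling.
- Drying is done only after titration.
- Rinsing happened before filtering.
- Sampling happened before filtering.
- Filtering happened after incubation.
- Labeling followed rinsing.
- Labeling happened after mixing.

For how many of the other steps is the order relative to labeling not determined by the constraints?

Forced before labeling: incubation, mixing, and rinsing.
That leaves centrifuging, cooling, drying, filtering, sampling, titration, and weighing with no forced order relative to labeling — 7.

7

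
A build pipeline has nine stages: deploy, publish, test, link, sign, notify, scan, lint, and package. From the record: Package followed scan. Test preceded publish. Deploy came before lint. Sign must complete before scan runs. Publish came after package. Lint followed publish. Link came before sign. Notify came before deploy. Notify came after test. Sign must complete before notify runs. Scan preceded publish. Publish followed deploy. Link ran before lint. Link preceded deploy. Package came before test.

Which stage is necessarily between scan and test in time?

Tracing the constraints gives scan → package → test, so package sits after scan and before test.
No other stage is forced both after scan and before test.

package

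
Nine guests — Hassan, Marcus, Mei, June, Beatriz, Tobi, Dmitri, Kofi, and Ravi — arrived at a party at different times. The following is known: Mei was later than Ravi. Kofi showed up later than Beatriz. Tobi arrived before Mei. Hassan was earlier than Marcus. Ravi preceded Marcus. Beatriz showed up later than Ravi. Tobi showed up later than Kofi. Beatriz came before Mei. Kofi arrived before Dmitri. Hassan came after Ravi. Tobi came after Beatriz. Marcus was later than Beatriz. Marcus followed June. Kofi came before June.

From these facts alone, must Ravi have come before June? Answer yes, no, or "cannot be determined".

yes

Chain the constraints: Ravi → Beatriz → Kofi → June. Each link is directly stated, so Ravi comes before June.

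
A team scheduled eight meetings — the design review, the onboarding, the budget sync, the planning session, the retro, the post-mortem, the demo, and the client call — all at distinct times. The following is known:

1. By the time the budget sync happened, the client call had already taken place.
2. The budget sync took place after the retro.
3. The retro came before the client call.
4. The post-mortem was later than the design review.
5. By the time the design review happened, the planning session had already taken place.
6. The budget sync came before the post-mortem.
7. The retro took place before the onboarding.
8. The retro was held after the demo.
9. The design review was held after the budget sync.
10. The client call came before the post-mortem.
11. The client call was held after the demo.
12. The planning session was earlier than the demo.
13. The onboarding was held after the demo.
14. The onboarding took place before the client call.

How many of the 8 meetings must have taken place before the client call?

Directly stated before the client call: the demo, the onboarding, and the retro.
The planning session reaches the client call via the planning session → the demo → the client call.
No chain forces the design review (or any of the others) ahead of the client call.
That's the demo, the onboarding, the planning session, and the retro — 4 in all.

4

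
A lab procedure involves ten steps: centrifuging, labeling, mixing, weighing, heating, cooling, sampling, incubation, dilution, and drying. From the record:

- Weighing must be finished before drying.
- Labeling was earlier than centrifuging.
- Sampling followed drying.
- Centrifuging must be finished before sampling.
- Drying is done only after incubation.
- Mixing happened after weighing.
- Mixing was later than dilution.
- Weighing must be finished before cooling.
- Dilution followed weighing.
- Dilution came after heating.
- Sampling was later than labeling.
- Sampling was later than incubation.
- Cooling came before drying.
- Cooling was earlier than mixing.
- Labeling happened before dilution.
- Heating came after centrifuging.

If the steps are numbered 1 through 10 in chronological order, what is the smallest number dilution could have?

5

Centrifuging, heating, labeling, and weighing must all come before dilution — 4 forced predecessors.
Nothing else is forced ahead of dilution, so its earliest slot is position 4 + 1 = 5.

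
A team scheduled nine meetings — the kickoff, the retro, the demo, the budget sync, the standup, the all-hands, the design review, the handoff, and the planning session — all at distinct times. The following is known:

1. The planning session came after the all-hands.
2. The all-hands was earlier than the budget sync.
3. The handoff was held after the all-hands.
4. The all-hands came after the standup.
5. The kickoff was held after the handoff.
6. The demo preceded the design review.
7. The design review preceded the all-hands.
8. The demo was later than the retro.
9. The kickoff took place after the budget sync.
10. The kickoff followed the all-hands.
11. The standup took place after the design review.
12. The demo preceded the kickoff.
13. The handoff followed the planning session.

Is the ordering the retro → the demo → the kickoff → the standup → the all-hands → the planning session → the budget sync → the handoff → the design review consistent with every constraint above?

no

The constraints require the budget sync before the kickoff, but in the proposed sequence the kickoff appears ahead of the budget sync. That one violation is enough.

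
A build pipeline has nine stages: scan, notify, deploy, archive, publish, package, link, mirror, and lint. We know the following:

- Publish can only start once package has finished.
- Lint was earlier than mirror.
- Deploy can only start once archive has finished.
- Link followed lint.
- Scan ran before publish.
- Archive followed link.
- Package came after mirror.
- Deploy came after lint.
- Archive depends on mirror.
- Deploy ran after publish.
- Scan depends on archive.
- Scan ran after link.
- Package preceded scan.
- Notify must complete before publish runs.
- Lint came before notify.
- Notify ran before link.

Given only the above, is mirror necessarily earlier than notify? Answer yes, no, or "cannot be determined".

No chain of stated constraints runs from mirror to notify, and none runs from notify to mirror either.
So the relative order of mirror and notify is not fixed by the given facts.

cannot be determined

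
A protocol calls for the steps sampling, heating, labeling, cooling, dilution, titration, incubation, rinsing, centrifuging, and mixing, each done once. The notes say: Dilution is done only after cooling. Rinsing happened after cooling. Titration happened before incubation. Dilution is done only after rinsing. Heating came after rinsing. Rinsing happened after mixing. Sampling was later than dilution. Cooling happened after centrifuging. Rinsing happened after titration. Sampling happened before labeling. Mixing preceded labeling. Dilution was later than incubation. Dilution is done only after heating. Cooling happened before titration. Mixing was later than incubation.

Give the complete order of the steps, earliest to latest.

The constraints fix every adjacent pair, so only one ordering works:
centrifuging → cooling → titration → incubation → mixing → rinsing → heating → dilution → sampling → labeling.

centrifuging, cooling, titration, incubation, mixing, rinsing, heating, dilution, sampling, labeling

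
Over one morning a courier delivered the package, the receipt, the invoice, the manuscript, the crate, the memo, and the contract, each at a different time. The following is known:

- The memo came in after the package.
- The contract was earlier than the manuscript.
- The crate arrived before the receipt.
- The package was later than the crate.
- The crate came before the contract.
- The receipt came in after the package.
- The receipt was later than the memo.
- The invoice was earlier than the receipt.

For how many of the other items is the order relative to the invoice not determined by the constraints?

Forced after the invoice: the receipt.
That leaves the contract, the crate, the manuscript, the memo, and the package with no forced order relative to the invoice — 5.

5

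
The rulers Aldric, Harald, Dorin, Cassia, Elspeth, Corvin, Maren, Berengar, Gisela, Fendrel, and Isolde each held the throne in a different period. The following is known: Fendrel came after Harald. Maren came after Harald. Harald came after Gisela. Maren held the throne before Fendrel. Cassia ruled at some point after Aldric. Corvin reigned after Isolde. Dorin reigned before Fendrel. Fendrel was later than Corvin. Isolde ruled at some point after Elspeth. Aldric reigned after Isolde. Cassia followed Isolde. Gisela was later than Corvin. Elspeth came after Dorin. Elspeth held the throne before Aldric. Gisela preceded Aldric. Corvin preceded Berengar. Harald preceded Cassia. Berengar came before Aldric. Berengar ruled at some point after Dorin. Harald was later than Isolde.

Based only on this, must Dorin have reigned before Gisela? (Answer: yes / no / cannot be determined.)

Chain the constraints: Dorin → Elspeth → Isolde → Corvin → Gisela. Each link is directly stated, so Dorin comes before Gisela.

yes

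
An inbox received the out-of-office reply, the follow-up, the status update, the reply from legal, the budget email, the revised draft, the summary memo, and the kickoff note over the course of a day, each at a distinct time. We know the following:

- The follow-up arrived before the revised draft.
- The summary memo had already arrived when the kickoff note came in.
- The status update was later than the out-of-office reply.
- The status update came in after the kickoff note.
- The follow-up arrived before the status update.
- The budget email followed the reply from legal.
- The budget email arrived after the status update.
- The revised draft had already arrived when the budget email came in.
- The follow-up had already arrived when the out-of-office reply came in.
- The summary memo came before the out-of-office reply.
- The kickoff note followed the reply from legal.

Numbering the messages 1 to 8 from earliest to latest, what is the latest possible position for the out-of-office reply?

6

The out-of-office reply must come before the budget email and the status update — 2 messages forced after it.
Everything else can be placed before the out-of-office reply in some valid order, so the out-of-office reply can sit as late as position 8 − 2 = 6.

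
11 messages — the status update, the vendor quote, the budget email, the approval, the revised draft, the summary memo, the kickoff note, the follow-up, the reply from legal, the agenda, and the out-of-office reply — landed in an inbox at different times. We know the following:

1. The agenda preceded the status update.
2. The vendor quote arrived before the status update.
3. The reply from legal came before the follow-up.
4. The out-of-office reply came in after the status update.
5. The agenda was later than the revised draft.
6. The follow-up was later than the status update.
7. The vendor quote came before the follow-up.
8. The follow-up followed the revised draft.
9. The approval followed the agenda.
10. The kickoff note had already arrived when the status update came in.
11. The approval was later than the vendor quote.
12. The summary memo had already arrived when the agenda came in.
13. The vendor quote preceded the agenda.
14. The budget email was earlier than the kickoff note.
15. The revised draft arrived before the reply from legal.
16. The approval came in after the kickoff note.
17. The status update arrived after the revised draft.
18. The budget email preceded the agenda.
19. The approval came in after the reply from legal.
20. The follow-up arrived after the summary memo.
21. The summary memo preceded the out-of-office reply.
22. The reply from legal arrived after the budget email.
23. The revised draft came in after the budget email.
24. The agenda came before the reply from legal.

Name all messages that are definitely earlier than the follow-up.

Directly stated before the follow-up: the reply from legal, the revised draft, the status update, the summary memo, and the vendor quote.
The agenda reaches the follow-up via the agenda → the status update → the follow-up.
The budget email reaches the follow-up via the budget email → the revised draft → the follow-up.
The kickoff note reaches the follow-up via the kickoff note → the status update → the follow-up.
No chain forces the out-of-office reply (or any of the others) ahead of the follow-up.

the agenda, the budget email, the kickoff note, the reply from legal, the revised draft, the status update, the summary memo, the vendor quote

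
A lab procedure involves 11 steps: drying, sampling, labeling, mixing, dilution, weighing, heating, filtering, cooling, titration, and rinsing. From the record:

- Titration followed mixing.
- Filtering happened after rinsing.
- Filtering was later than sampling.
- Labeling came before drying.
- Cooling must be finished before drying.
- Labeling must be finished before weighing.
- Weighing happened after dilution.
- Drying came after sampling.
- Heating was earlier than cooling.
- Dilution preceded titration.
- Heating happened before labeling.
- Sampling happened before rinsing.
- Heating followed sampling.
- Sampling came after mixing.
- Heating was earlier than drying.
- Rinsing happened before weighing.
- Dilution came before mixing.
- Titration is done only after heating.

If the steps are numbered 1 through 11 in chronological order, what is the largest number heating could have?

Heating must come before cooling, drying, labeling, titration, and weighing — 5 steps forced after it.
Everything else can be placed before heating in some valid order, so heating can sit as late as position 11 − 5 = 6.

6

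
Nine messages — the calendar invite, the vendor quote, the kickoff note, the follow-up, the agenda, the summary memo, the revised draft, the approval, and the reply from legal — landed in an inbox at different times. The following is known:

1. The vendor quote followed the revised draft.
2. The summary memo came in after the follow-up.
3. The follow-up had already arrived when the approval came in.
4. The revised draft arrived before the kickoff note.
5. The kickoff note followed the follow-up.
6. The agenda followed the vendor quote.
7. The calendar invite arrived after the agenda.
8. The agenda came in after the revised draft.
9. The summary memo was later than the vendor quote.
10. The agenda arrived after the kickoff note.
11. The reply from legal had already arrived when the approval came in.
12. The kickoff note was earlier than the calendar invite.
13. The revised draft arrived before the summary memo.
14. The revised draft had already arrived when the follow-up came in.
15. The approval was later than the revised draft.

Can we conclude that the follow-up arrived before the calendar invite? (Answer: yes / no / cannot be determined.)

Chain the constraints: the follow-up → the kickoff note → the calendar invite. Each link is directly stated, so the follow-up comes before the calendar invite.

yes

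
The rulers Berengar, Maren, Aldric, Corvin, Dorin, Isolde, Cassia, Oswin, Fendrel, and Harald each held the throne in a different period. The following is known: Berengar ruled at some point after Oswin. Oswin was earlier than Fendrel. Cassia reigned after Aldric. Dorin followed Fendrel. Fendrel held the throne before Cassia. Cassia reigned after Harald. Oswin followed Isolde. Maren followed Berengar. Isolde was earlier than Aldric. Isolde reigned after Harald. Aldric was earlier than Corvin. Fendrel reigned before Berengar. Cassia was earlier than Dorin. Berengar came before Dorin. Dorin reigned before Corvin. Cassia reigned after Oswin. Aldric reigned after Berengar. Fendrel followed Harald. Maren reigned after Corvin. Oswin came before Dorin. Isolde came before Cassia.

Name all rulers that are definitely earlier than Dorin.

Directly stated before Dorin: Berengar, Cassia, Fendrel, and Oswin.
Aldric reaches Dorin via Aldric → Cassia → Dorin.
Harald reaches Dorin via Harald → Fendrel → Dorin.
Isolde reaches Dorin via Isolde → Cassia → Dorin.
No chain forces Maren (or any of the others) ahead of Dorin.

Aldric, Berengar, Cassia, Fendrel, Harald, Isolde, Oswin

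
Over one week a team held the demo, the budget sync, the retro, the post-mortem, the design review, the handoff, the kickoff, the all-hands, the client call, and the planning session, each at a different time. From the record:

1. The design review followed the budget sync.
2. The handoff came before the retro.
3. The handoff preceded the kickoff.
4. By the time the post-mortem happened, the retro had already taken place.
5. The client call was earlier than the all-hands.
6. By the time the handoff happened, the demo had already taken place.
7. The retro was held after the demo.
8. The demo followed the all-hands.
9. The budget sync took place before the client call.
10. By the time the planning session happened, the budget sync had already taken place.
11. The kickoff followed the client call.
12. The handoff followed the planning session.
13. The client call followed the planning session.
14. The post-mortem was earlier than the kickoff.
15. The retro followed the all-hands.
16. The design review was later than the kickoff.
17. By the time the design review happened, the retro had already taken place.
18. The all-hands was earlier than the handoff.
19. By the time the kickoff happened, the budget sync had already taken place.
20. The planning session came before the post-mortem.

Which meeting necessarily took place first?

The budget sync has a chain of constraints placing it before every other meeting, so the budget sync must be first.

the budget sync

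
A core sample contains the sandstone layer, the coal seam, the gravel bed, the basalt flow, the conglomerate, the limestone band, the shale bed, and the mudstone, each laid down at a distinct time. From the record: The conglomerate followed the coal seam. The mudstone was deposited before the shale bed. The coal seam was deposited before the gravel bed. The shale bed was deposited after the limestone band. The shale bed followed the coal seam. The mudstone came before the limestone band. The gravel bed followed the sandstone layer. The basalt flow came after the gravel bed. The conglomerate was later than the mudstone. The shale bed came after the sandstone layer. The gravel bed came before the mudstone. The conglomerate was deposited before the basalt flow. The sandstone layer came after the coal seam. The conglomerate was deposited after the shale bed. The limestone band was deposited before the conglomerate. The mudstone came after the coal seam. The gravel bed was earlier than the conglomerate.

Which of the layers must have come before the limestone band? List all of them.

the coal seam, the gravel bed, the mudstone, the sandstone layer

Directly stated before the limestone band: the mudstone.
The coal seam reaches the limestone band via the coal seam → the mudstone → the limestone band.
The gravel bed reaches the limestone band via the gravel bed → the mudstone → the limestone band.
The sandstone layer reaches the limestone band via the sandstone layer → the gravel bed → the mudstone → the limestone band.
No chain forces the shale bed (or any of the others) ahead of the limestone band.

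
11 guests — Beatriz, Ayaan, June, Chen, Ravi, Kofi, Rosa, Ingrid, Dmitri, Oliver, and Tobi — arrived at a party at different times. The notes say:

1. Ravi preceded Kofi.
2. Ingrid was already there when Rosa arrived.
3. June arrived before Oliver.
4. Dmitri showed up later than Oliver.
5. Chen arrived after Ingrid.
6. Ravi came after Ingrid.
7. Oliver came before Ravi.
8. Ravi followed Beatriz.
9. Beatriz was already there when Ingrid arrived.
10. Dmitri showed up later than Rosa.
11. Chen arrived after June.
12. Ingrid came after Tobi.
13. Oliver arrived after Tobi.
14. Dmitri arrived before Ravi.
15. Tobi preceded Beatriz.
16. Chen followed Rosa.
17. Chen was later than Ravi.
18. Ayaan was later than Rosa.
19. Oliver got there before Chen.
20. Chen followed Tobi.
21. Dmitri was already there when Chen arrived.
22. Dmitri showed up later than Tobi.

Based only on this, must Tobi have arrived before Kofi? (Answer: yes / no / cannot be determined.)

yes

Chain the constraints: Tobi → Oliver → Ravi → Kofi. Each link is directly stated, so Tobi comes before Kofi.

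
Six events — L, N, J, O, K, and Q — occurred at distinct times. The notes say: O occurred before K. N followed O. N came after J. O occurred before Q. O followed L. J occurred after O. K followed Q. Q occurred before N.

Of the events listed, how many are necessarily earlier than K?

Directly stated before K: O and Q.
L reaches K via L → O → K.
That's L, O, and Q — 3 in all.

3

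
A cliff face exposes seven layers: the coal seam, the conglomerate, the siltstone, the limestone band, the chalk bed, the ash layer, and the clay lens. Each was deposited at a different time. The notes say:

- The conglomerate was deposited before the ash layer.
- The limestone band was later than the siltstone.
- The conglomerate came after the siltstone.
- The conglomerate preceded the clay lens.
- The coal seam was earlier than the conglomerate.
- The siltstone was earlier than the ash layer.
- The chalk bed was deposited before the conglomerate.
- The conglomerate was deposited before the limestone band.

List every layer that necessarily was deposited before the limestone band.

Directly stated before the limestone band: the conglomerate and the siltstone.
The chalk bed reaches the limestone band via the chalk bed → the conglomerate → the limestone band.
The coal seam reaches the limestone band via the coal seam → the conglomerate → the limestone band.
No chain forces the clay lens (or any of the others) ahead of the limestone band.

the chalk bed, the coal seam, the conglomerate, the siltstone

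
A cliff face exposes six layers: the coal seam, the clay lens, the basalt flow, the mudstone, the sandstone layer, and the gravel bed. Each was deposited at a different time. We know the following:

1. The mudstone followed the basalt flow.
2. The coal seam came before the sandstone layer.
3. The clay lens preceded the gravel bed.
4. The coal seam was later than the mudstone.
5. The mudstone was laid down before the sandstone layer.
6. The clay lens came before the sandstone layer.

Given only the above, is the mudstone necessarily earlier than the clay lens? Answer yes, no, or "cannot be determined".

cannot be determined

No chain of stated constraints runs from the mudstone to the clay lens, and none runs from the clay lens to the mudstone either.
So the relative order of the mudstone and the clay lens is not fixed by the given facts.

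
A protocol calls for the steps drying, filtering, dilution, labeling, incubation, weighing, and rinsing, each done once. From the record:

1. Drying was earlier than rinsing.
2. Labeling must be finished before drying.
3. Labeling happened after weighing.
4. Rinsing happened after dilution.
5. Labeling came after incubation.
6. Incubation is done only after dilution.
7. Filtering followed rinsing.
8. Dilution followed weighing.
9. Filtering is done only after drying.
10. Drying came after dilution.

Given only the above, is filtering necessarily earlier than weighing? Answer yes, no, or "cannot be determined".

Tracing the constraints gives weighing → labeling → drying → filtering, so weighing must come before filtering.
That means filtering cannot be before weighing.

no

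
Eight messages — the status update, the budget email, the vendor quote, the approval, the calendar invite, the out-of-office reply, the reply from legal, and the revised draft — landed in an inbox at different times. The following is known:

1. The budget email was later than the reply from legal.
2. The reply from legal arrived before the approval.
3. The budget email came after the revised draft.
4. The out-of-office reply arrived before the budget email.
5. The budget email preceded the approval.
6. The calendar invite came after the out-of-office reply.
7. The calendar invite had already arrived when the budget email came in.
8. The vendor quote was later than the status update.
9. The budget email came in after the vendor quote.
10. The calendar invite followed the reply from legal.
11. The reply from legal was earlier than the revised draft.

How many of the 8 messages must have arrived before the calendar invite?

2

Directly stated before the calendar invite: the out-of-office reply and the reply from legal.
That's the out-of-office reply and the reply from legal — 2 in all.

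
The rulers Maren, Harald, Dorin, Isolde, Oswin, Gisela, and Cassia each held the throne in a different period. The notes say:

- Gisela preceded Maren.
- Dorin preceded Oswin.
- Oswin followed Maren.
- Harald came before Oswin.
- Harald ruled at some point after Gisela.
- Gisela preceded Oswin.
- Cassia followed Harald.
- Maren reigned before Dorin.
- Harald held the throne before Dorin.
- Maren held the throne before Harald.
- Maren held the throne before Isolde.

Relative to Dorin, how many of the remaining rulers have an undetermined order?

Forced before Dorin: Gisela, Harald, and Maren; forced after Dorin: Oswin.
That leaves Cassia and Isolde with no forced order relative to Dorin — 2.

2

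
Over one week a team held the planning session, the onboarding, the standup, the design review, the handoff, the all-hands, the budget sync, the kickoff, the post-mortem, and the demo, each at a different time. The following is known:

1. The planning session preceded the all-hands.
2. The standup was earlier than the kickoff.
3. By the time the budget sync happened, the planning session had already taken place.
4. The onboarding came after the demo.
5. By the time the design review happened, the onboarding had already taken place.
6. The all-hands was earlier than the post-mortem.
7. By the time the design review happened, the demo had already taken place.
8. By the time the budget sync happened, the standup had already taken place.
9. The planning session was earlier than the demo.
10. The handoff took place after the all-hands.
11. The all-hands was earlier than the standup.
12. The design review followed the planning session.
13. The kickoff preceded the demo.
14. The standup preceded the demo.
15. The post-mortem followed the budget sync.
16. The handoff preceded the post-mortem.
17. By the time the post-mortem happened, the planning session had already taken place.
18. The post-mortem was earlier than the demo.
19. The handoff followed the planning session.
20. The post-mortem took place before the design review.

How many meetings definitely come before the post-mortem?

5

Directly stated before the post-mortem: the all-hands, the budget sync, the handoff, and the planning session.
The standup reaches the post-mortem via the standup → the budget sync → the post-mortem.
No chain forces the onboarding (or any of the others) ahead of the post-mortem.
That's the all-hands, the budget sync, the handoff, the planning session, and the standup — 5 in all.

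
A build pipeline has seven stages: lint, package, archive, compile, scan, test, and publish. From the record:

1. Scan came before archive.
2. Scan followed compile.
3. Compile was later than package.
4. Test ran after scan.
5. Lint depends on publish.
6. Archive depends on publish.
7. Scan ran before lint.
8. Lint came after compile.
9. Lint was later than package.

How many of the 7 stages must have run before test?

Directly stated before test: scan.
Compile reaches test via compile → scan → test.
Package reaches test via package → compile → scan → test.
No chain forces publish (or any of the others) ahead of test.
That's compile, package, and scan — 3 in all.

3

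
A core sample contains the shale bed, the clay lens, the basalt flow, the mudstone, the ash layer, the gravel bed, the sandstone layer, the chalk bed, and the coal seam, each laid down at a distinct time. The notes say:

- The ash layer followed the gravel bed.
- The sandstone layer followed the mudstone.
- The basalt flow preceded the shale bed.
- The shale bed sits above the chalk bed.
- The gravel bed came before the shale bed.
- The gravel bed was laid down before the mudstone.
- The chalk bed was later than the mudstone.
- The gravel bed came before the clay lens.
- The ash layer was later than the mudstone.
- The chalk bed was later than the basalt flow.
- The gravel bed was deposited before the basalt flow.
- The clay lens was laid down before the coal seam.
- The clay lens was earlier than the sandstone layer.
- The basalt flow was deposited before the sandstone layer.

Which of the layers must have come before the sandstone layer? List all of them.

Directly stated before the sandstone layer: the basalt flow, the clay lens, and the mudstone.
The gravel bed reaches the sandstone layer via the gravel bed → the basalt flow → the sandstone layer.

the basalt flow, the clay lens, the gravel bed, the mudstone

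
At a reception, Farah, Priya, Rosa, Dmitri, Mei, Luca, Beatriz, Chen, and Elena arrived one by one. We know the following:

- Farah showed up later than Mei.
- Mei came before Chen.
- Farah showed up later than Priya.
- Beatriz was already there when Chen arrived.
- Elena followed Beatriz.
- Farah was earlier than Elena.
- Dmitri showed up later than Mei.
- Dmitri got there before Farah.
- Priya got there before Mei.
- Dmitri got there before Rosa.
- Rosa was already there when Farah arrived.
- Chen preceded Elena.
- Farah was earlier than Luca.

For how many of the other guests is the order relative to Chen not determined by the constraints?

Forced before Chen: Beatriz, Mei, and Priya; forced after Chen: Elena.
That leaves Dmitri, Farah, Luca, and Rosa with no forced order relative to Chen — 4.

4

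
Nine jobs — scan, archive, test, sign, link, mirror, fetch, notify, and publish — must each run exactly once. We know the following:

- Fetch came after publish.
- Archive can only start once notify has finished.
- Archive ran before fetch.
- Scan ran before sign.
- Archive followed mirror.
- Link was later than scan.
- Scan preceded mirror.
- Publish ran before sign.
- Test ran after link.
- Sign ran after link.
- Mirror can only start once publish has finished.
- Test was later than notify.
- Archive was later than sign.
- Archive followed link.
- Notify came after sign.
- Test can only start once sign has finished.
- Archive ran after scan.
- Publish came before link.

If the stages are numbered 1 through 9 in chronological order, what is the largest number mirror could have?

Mirror must come before archive and fetch — 2 stages forced after it.
Everything else can be placed before mirror in some valid order, so mirror can sit as late as position 9 − 2 = 7.

7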